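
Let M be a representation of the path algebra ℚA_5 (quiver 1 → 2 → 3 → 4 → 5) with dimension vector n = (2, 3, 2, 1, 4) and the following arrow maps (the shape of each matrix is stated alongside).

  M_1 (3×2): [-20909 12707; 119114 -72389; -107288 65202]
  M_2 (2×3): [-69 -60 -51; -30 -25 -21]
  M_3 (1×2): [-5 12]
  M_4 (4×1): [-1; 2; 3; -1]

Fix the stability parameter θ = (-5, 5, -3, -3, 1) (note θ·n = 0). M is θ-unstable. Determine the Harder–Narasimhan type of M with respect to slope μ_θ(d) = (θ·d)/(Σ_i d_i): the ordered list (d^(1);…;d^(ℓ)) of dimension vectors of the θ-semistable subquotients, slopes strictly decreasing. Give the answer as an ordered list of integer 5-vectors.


Interval decomposition of M: I[1,3], I[1,5], I[2,2], I[5,5]^3.
HN type (ℓ=4): μ^(1)=5; μ^(2)=1; μ^(3)=-1/3; μ^(4)=-5

((0, 1, 0, 0, 0); (0, 1, 1, 0, 4); (0, 1, 1, 1, 0); (2, 0, 0, 0, 0))


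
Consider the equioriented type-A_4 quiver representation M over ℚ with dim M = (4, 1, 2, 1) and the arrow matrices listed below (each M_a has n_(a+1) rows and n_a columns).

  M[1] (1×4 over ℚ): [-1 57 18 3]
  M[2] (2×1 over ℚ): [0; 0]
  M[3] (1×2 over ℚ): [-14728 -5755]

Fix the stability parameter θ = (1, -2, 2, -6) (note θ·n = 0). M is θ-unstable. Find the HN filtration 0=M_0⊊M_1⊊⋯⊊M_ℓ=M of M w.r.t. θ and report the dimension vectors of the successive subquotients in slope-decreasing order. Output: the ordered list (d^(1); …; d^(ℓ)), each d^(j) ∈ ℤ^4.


Interval decomposition of M: I[1,1]^3, I[1,2], I[3,3], I[3,4].
HN type (ℓ=4): μ^(1)=2; μ^(2)=1; μ^(3)=-1/2; μ^(4)=-2

((0, 0, 1, 0); (3, 0, 0, 0); (1, 1, 0, 0); (0, 0, 1, 1))


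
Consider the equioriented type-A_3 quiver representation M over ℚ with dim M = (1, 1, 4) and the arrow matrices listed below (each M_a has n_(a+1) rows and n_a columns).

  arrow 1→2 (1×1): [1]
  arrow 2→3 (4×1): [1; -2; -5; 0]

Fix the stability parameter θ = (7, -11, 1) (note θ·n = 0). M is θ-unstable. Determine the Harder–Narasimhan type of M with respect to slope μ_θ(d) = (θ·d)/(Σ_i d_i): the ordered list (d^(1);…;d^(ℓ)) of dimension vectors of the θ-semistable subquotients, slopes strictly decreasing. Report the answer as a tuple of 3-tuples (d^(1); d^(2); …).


Barcode: M ≅ I[1,3], I[3,3]^3. HN layers by μ_θ (2 steps, strictly decreasing):
  μ^(1)=1; μ^(2)=-2

((0, 0, 4); (1, 1, 0))


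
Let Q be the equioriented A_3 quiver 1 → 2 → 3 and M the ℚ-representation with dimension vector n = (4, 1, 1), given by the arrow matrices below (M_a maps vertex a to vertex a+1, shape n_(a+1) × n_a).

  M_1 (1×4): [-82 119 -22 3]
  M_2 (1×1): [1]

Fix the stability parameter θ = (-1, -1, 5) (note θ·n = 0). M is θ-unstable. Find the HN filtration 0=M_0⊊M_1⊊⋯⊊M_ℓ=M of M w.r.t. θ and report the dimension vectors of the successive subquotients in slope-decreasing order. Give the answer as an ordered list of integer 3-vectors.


Barcode: M ≅ I[1,1]^3, I[1,3]. HN layers by μ_θ (2 steps, strictly decreasing):
  μ^(1)=5; μ^(2)=-1

((0, 0, 1); (4, 1, 0))


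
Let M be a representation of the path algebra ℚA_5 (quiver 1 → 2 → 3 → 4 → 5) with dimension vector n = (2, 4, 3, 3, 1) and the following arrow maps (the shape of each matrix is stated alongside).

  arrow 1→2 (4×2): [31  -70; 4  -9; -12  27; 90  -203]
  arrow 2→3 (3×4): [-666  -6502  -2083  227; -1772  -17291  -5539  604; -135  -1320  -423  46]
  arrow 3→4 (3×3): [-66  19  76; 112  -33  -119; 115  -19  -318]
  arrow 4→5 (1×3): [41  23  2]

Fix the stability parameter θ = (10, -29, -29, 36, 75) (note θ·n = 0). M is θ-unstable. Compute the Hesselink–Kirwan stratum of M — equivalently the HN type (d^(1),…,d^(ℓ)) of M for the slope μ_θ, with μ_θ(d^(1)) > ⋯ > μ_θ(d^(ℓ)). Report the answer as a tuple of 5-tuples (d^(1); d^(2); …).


Interval decomposition of M: I[1,4], I[1,5], I[2,2], I[2,4].
HN type (ℓ=4): μ^(1)=75; μ^(2)=36; μ^(3)=-16; μ^(4)=-29

((0, 0, 0, 0, 1); (0, 0, 0, 3, 0); (2, 2, 2, 0, 0); (0, 2, 1, 0, 0))


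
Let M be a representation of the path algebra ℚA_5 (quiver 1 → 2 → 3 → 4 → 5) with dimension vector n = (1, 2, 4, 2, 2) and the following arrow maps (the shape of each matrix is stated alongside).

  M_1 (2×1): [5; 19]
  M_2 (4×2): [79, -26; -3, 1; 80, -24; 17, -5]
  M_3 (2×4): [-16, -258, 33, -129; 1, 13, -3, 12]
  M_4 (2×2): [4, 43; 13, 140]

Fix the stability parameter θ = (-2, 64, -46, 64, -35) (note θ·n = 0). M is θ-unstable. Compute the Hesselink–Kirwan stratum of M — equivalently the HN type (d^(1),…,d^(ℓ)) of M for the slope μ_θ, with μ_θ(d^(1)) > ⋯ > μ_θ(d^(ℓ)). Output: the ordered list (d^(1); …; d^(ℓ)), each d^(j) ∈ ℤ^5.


Barcode: M ≅ I[1,5], I[2,5], I[3,3]^2. HN layers by μ_θ (4 steps, strictly decreasing):
  μ^(1)=29/2; μ^(2)=9; μ^(3)=-2; μ^(4)=-46

((0, 0, 0, 2, 2); (0, 2, 2, 0, 0); (1, 0, 0, 0, 0); (0, 0, 2, 0, 0))


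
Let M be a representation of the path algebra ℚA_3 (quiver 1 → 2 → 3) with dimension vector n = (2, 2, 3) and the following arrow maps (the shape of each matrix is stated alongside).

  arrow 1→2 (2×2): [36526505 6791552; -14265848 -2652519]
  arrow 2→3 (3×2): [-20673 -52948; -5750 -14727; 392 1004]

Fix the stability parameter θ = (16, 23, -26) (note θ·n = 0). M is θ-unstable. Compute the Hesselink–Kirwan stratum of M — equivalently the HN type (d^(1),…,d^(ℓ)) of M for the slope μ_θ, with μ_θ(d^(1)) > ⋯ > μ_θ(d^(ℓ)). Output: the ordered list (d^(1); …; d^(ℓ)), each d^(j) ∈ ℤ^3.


Interval decomposition of M: I[1,3]^2, I[3,3].
HN type (ℓ=2): μ^(1)=13/3; μ^(2)=-26

((2, 2, 2); (0, 0, 1))


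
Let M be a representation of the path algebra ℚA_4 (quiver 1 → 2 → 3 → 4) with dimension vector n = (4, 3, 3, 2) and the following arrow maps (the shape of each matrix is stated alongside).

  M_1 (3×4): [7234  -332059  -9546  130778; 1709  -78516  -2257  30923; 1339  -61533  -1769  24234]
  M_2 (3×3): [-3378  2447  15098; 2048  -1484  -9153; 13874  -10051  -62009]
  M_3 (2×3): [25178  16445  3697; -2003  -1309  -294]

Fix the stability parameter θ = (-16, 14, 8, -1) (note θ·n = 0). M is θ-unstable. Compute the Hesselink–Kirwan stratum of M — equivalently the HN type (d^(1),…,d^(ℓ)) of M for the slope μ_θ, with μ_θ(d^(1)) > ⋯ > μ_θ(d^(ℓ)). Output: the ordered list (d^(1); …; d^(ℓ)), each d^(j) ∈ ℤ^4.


Barcode: M ≅ I[1,1], I[1,2], I[1,4]^2, I[3,3]. HN layers by μ_θ (4 steps, strictly decreasing):
  μ^(1)=14; μ^(2)=8; μ^(3)=7; μ^(4)=-16

((0, 1, 0, 0); (0, 0, 1, 0); (0, 2, 2, 2); (4, 0, 0, 0))


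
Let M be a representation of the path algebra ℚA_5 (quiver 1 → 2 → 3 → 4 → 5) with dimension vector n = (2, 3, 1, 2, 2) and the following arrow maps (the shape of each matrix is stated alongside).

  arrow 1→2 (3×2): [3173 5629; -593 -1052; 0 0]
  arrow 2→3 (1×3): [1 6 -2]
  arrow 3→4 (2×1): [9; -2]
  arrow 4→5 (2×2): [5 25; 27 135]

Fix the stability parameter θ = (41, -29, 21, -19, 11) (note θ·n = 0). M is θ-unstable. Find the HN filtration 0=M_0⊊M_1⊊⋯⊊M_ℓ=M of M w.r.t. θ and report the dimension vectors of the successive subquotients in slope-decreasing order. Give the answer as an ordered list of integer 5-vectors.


Via rank(M_{q-1}∘⋯∘M_p): M ≅ I[1,2], I[1,5], I[2,2], I[4,4], I[5,5].
μ_θ-semistable layers: μ^(1)=11; μ^(2)=6; μ^(3)=7/2; μ^(4)=-19; μ^(5)=-29

((0, 0, 0, 0, 2); (1, 1, 0, 0, 0); (1, 1, 1, 1, 0); (0, 0, 0, 1, 0); (0, 1, 0, 0, 0))


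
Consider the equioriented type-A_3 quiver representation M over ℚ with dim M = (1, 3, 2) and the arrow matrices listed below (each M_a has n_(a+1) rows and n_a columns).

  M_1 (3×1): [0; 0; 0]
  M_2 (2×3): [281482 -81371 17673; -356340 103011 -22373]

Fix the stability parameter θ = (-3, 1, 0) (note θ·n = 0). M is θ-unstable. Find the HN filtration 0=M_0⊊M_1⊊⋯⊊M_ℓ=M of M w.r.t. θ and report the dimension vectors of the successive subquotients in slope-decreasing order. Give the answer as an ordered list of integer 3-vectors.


Via rank(M_{q-1}∘⋯∘M_p): M ≅ I[1,1], I[2,2], I[2,3]^2.
μ_θ-semistable layers: μ^(1)=1; μ^(2)=1/2; μ^(3)=-3

((0, 1, 0); (0, 2, 2); (1, 0, 0))


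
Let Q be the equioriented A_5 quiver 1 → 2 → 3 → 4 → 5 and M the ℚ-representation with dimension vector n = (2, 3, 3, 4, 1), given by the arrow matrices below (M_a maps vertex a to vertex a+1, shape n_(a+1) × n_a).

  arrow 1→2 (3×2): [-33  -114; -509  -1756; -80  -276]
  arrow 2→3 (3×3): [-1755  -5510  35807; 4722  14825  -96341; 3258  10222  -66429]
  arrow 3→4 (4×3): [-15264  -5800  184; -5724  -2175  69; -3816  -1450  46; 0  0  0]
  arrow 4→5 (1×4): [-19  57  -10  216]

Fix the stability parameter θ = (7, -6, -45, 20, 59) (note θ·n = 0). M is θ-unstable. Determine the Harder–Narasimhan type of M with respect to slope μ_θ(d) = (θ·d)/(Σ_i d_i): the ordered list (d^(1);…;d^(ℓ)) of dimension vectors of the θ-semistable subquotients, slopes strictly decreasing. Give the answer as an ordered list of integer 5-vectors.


Barcode: M ≅ I[1,3], I[1,5], I[2,3], I[4,4]^3. HN layers by μ_θ (4 steps, strictly decreasing):
  μ^(1)=59; μ^(2)=20; μ^(3)=-44/3; μ^(4)=-51/2

((0, 0, 0, 0, 1); (0, 0, 0, 4, 0); (2, 2, 2, 0, 0); (0, 1, 1, 0, 0))


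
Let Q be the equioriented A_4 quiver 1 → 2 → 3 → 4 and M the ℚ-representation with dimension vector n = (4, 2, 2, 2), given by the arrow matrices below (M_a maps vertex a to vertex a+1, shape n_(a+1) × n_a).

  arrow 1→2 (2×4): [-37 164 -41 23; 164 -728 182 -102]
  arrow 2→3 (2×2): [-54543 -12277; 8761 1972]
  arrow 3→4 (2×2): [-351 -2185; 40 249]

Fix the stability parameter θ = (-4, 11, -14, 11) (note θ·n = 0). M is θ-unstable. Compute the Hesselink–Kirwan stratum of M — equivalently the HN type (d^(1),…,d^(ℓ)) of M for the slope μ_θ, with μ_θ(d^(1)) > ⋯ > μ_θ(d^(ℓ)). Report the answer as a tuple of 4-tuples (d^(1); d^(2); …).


Barcode: M ≅ I[1,1]^2, I[1,4]^2. HN layers by μ_θ (3 steps, strictly decreasing):
  μ^(1)=11; μ^(2)=-3/2; μ^(3)=-4

((0, 0, 0, 2); (0, 2, 2, 0); (4, 0, 0, 0))


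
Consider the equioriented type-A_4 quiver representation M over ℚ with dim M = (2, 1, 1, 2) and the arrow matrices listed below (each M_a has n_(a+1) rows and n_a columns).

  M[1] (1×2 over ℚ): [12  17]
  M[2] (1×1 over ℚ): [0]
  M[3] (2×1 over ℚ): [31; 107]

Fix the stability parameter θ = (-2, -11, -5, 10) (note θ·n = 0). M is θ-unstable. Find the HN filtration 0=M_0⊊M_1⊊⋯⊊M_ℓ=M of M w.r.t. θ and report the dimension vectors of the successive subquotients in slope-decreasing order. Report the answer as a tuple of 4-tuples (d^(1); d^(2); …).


Via rank(M_{q-1}∘⋯∘M_p): M ≅ I[1,1], I[1,2], I[3,4], I[4,4].
μ_θ-semistable layers: μ^(1)=10; μ^(2)=-2; μ^(3)=-5; μ^(4)=-13/2

((0, 0, 0, 2); (1, 0, 0, 0); (0, 0, 1, 0); (1, 1, 0, 0))


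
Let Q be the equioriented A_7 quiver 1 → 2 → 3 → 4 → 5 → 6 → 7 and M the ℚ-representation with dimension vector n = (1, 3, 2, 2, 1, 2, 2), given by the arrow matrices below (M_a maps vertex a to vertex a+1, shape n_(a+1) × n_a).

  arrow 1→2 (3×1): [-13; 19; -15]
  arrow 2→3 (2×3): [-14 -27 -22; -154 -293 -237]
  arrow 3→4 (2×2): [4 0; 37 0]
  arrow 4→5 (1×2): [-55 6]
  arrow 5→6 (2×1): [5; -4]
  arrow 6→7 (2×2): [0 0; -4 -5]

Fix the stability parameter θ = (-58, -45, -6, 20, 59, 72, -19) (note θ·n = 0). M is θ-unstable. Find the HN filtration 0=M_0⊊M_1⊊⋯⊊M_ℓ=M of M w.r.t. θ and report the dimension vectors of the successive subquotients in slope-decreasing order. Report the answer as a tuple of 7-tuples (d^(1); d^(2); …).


Interval decomposition of M: I[1,6], I[2,2], I[2,3], I[4,4], I[6,7], I[7,7].
HN type (ℓ=8): μ^(1)=72; μ^(2)=59; μ^(3)=53/2; μ^(4)=20; μ^(5)=-6; μ^(6)=-19; μ^(7)=-45; μ^(8)=-58

((0, 0, 0, 0, 0, 1, 0); (0, 0, 0, 0, 1, 0, 0); (0, 0, 0, 0, 0, 1, 1); (0, 0, 0, 2, 0, 0, 0); (0, 0, 2, 0, 0, 0, 0); (0, 0, 0, 0, 0, 0, 1); (0, 3, 0, 0, 0, 0, 0); (1, 0, 0, 0, 0, 0, 0))


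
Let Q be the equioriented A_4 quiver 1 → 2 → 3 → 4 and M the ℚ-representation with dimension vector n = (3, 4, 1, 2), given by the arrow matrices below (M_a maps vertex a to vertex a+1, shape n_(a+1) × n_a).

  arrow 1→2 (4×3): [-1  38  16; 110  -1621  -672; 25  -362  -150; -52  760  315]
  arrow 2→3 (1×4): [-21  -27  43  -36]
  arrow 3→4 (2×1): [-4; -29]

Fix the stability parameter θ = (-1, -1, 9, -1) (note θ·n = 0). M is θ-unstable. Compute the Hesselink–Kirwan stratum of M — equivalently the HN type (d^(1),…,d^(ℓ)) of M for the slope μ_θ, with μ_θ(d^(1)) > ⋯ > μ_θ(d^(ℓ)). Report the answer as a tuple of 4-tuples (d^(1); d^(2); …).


Barcode: M ≅ I[1,2]^2, I[1,4], I[2,2], I[4,4]. HN layers by μ_θ (2 steps, strictly decreasing):
  μ^(1)=4; μ^(2)=-1

((0, 0, 1, 1); (3, 4, 0, 1))


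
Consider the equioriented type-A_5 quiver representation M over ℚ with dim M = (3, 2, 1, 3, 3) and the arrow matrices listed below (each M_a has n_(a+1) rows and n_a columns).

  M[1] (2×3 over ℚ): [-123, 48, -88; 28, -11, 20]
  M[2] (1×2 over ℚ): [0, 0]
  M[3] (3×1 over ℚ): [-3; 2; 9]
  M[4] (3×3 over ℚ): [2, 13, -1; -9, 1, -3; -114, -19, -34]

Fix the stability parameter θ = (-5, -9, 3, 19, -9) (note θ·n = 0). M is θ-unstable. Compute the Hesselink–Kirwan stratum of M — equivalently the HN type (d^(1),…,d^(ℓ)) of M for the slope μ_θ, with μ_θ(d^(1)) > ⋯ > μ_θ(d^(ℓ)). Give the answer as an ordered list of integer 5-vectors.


Via rank(M_{q-1}∘⋯∘M_p): M ≅ I[1,1], I[1,2]^2, I[3,5], I[4,5]^2.
μ_θ-semistable layers: μ^(1)=5; μ^(2)=3; μ^(3)=-5; μ^(4)=-7

((0, 0, 0, 3, 3); (0, 0, 1, 0, 0); (1, 0, 0, 0, 0); (2, 2, 0, 0, 0))


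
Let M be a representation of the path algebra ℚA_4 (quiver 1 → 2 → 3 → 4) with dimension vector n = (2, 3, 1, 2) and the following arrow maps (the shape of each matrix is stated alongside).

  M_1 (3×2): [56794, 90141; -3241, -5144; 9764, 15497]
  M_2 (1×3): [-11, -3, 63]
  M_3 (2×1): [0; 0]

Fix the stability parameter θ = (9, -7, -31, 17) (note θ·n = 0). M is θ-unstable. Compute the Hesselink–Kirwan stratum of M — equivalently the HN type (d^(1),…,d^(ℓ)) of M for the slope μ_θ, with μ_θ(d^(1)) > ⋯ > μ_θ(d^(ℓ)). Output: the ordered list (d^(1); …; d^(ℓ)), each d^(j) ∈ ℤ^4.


Barcode: M ≅ I[1,2], I[1,3], I[2,2], I[4,4]^2. HN layers by μ_θ (4 steps, strictly decreasing):
  μ^(1)=17; μ^(2)=1; μ^(3)=-7; μ^(4)=-29/3

((0, 0, 0, 2); (1, 1, 0, 0); (0, 1, 0, 0); (1, 1, 1, 0))


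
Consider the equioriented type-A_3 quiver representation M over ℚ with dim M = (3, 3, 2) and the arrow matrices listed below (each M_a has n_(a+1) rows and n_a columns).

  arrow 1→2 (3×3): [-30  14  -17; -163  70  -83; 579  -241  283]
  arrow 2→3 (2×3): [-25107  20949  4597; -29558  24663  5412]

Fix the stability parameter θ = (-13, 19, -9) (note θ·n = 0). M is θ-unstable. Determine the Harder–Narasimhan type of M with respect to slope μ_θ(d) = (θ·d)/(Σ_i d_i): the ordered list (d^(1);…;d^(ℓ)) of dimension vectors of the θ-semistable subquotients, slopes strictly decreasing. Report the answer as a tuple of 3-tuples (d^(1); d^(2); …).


Barcode: M ≅ I[1,2], I[1,3]^2. HN layers by μ_θ (3 steps, strictly decreasing):
  μ^(1)=19; μ^(2)=5; μ^(3)=-13

((0, 1, 0); (0, 2, 2); (3, 0, 0))


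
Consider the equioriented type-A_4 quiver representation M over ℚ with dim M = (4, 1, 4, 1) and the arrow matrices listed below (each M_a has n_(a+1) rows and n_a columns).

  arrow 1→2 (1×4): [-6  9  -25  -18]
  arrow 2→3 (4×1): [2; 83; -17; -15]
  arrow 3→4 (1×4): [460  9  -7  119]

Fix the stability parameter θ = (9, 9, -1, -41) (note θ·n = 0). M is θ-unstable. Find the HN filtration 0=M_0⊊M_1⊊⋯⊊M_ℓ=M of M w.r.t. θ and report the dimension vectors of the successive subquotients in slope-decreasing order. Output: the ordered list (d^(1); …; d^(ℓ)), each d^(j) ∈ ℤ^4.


Barcode: M ≅ I[1,1]^3, I[1,4], I[3,3]^3. HN layers by μ_θ (3 steps, strictly decreasing):
  μ^(1)=9; μ^(2)=-1; μ^(3)=-6

((3, 0, 0, 0); (0, 0, 3, 0); (1, 1, 1, 1))


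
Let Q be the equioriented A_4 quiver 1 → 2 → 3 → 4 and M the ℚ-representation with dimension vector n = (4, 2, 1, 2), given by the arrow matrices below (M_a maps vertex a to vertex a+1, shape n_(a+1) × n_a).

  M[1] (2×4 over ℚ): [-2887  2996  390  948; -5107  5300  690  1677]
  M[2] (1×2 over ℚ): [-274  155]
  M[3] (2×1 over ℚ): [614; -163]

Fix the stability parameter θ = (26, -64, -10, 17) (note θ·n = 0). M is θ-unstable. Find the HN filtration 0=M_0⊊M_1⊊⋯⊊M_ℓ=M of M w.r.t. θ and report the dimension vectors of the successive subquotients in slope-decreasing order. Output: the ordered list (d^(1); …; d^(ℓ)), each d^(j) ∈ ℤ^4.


Via rank(M_{q-1}∘⋯∘M_p): M ≅ I[1,1]^2, I[1,2], I[1,4], I[4,4].
μ_θ-semistable layers: μ^(1)=26; μ^(2)=17; μ^(3)=-10; μ^(4)=-19

((2, 0, 0, 0); (0, 0, 0, 2); (0, 0, 1, 0); (2, 2, 0, 0))


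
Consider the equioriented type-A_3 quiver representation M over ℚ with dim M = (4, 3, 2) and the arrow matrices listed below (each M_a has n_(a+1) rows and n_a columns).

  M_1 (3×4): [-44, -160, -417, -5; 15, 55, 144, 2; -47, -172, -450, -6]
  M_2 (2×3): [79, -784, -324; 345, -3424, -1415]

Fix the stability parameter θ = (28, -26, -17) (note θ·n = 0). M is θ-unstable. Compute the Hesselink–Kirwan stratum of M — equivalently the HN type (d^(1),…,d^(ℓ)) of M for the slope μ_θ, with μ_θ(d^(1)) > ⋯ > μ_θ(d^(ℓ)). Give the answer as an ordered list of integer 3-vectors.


Barcode: M ≅ I[1,1], I[1,2], I[1,3]^2. HN layers by μ_θ (3 steps, strictly decreasing):
  μ^(1)=28; μ^(2)=1; μ^(3)=-5

((1, 0, 0); (1, 1, 0); (2, 2, 2))


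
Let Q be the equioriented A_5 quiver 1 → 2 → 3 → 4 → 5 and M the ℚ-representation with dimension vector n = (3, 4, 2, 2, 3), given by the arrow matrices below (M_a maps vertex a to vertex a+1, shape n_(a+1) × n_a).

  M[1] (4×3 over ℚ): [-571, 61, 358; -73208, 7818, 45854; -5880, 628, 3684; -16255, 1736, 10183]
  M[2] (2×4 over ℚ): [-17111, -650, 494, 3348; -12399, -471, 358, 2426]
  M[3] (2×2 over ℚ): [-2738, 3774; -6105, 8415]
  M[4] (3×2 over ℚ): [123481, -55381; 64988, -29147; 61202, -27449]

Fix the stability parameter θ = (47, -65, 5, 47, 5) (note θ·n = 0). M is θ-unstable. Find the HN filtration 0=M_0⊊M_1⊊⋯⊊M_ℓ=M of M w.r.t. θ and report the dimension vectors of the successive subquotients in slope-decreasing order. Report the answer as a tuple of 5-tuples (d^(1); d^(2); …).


Barcode: M ≅ I[1,1], I[1,2], I[1,3], I[2,2], I[2,5], I[4,5], I[5,5]. HN layers by μ_θ (5 steps, strictly decreasing):
  μ^(1)=47; μ^(2)=26; μ^(3)=5; μ^(4)=-9; μ^(5)=-65

((1, 0, 0, 0, 0); (0, 0, 0, 2, 2); (0, 0, 2, 0, 1); (2, 2, 0, 0, 0); (0, 2, 0, 0, 0))


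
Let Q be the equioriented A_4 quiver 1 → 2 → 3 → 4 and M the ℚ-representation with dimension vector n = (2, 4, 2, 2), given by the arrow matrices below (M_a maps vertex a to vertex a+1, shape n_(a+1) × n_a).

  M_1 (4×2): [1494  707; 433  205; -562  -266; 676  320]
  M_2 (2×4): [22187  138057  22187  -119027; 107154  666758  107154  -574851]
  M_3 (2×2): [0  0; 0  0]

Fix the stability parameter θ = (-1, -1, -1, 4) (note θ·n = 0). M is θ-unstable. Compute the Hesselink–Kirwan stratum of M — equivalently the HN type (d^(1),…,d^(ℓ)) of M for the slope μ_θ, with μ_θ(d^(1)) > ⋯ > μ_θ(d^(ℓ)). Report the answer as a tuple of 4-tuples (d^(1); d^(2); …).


Interval decomposition of M: I[1,2], I[1,3], I[2,2], I[2,3], I[4,4]^2.
HN type (ℓ=2): μ^(1)=4; μ^(2)=-1

((0, 0, 0, 2); (2, 4, 2, 0))


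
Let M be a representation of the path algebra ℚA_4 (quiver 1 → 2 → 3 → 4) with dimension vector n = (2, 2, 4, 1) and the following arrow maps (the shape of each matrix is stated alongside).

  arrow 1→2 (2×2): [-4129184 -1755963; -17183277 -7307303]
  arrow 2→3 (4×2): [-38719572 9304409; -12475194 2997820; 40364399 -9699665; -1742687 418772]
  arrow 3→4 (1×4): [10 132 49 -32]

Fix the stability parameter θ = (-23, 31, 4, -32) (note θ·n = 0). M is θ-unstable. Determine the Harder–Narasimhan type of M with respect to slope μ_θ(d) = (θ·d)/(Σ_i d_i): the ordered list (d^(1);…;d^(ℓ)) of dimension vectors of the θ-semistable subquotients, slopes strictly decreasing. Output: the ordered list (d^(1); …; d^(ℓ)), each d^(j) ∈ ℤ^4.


Barcode: M ≅ I[1,3], I[1,4], I[3,3]^2. HN layers by μ_θ (4 steps, strictly decreasing):
  μ^(1)=35/2; μ^(2)=4; μ^(3)=1; μ^(4)=-23

((0, 1, 1, 0); (0, 0, 2, 0); (0, 1, 1, 1); (2, 0, 0, 0))


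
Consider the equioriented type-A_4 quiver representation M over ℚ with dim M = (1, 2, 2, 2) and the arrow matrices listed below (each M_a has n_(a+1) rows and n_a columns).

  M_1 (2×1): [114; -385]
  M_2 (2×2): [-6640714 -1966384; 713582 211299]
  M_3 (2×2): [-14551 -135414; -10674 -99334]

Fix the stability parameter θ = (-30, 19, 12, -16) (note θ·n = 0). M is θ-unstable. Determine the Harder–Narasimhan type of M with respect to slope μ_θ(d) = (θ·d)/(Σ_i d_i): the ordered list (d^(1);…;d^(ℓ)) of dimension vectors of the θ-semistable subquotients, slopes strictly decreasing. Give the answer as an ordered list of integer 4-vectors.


Barcode: M ≅ I[1,4], I[2,4]. HN layers by μ_θ (2 steps, strictly decreasing):
  μ^(1)=5; μ^(2)=-30

((0, 2, 2, 2); (1, 0, 0, 0))


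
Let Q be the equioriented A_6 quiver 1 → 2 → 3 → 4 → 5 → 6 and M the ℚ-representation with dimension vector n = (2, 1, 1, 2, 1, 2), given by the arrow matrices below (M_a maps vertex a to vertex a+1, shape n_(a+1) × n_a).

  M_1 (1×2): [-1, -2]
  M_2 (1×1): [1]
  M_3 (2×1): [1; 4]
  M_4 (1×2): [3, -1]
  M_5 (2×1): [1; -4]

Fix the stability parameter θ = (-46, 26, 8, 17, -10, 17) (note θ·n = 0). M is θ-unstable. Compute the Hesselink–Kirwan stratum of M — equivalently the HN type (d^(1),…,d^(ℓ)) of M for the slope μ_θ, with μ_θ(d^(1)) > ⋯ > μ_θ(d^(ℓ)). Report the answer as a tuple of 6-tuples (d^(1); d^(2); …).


Barcode: M ≅ I[1,1], I[1,6], I[4,4], I[6,6]. HN layers by μ_θ (3 steps, strictly decreasing):
  μ^(1)=17; μ^(2)=41/4; μ^(3)=-46

((0, 0, 0, 1, 0, 2); (0, 1, 1, 1, 1, 0); (2, 0, 0, 0, 0, 0))


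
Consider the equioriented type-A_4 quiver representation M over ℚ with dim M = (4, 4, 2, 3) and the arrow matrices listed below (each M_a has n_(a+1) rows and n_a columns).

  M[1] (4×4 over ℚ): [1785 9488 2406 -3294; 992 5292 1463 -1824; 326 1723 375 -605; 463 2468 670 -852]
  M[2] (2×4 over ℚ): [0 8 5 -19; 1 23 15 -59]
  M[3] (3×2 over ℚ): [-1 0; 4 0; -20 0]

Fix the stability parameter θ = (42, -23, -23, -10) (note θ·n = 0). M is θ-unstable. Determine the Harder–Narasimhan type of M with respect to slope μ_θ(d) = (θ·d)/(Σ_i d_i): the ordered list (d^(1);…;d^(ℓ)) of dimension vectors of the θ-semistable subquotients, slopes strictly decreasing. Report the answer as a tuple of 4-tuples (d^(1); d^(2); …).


Via rank(M_{q-1}∘⋯∘M_p): M ≅ I[1,2]^2, I[1,3], I[1,4], I[4,4]^2.
μ_θ-semistable layers: μ^(1)=19/2; μ^(2)=-4/3; μ^(3)=-7/2; μ^(4)=-10

((2, 2, 0, 0); (1, 1, 1, 0); (1, 1, 1, 1); (0, 0, 0, 2))


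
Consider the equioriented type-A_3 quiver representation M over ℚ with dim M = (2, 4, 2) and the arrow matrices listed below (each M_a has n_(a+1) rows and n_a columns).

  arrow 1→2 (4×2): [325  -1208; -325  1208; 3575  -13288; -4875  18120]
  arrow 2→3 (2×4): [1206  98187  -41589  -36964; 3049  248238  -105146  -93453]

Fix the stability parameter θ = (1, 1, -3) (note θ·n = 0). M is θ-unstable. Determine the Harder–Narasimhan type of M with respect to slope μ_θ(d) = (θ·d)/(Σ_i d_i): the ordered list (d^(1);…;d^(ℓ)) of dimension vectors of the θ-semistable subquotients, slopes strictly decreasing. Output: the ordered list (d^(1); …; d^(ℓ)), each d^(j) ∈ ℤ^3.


Barcode: M ≅ I[1,1], I[1,2], I[2,2], I[2,3]^2. HN layers by μ_θ (2 steps, strictly decreasing):
  μ^(1)=1; μ^(2)=-1

((2, 2, 0); (0, 2, 2))


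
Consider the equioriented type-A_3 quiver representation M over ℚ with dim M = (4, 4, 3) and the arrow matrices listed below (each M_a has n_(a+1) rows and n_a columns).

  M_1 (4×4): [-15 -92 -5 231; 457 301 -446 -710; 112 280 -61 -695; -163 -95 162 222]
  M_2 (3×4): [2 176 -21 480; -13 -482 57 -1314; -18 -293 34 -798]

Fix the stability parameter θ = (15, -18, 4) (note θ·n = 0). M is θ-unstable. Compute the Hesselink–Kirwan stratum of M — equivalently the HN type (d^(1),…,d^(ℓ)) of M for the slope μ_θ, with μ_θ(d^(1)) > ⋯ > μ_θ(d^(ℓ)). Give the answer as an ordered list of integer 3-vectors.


Barcode: M ≅ I[1,2], I[1,3]^3. HN layers by μ_θ (2 steps, strictly decreasing):
  μ^(1)=4; μ^(2)=-3/2

((0, 0, 3); (4, 4, 0))


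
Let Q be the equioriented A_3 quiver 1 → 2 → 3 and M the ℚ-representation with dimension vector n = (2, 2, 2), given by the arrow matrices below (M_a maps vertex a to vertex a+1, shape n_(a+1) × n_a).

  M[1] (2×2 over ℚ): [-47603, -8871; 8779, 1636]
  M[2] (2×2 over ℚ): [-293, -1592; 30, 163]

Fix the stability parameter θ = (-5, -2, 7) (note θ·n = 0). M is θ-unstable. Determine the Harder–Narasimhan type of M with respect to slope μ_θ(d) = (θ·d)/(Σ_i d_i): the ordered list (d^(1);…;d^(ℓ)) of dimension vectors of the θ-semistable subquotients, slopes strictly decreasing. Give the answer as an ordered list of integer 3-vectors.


Barcode: M ≅ I[1,3]^2. HN layers by μ_θ (3 steps, strictly decreasing):
  μ^(1)=7; μ^(2)=-2; μ^(3)=-5

((0, 0, 2); (0, 2, 0); (2, 0, 0))


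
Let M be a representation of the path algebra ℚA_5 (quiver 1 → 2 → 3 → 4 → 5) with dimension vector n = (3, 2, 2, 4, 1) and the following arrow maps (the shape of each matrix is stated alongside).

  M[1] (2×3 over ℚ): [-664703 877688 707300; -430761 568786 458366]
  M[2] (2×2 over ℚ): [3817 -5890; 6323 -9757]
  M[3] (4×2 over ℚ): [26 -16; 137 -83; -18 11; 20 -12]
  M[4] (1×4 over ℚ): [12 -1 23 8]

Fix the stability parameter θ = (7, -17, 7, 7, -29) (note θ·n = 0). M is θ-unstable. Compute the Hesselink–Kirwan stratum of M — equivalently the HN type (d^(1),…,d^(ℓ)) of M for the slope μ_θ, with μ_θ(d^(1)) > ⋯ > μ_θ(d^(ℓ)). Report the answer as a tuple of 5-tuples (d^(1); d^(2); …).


Interval decomposition of M: I[1,1], I[1,4], I[1,5], I[4,4]^2.
HN type (ℓ=2): μ^(1)=7; μ^(2)=-5

((1, 0, 1, 3, 0); (2, 2, 1, 1, 1))


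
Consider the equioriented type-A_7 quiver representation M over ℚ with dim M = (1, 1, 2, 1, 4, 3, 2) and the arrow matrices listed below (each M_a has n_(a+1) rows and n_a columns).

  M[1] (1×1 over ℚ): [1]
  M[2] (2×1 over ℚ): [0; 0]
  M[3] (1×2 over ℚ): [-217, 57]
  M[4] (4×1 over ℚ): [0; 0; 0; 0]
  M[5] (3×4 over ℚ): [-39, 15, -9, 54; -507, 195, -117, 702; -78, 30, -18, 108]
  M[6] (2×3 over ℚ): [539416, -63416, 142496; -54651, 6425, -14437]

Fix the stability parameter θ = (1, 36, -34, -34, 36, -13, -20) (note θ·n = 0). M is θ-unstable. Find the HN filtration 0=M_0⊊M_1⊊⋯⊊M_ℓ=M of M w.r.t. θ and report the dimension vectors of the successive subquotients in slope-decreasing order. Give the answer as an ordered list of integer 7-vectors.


Barcode: M ≅ I[1,2], I[3,3], I[3,4], I[5,5]^3, I[5,6], I[6,7]^2. HN layers by μ_θ (5 steps, strictly decreasing):
  μ^(1)=36; μ^(2)=23/2; μ^(3)=1; μ^(4)=-33/2; μ^(5)=-34

((0, 1, 0, 0, 3, 0, 0); (0, 0, 0, 0, 1, 1, 0); (1, 0, 0, 0, 0, 0, 0); (0, 0, 0, 0, 0, 2, 2); (0, 0, 2, 1, 0, 0, 0))


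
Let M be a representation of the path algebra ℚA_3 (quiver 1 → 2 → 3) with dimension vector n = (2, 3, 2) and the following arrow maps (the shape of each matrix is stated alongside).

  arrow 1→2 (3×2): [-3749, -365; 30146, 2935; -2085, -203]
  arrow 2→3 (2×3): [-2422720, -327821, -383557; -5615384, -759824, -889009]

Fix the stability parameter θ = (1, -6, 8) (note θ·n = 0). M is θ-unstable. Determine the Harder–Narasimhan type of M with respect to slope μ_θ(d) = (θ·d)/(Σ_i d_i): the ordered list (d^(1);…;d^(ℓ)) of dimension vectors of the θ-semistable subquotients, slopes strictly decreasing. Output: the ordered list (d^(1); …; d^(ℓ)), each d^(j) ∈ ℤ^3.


Interval decomposition of M: I[1,3]^2, I[2,2].
HN type (ℓ=3): μ^(1)=8; μ^(2)=-5/2; μ^(3)=-6

((0, 0, 2); (2, 2, 0); (0, 1, 0))


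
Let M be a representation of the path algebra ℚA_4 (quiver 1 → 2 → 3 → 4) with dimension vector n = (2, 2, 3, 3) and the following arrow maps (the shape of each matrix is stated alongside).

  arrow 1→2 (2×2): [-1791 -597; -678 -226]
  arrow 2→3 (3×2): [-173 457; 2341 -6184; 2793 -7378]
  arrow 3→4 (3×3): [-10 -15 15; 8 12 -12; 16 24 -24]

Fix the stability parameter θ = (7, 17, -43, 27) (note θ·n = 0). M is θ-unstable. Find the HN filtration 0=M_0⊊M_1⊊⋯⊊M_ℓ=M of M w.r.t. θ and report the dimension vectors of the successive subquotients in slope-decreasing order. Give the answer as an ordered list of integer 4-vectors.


Barcode: M ≅ I[1,1], I[1,4], I[2,3], I[3,3], I[4,4]^2. HN layers by μ_θ (5 steps, strictly decreasing):
  μ^(1)=27; μ^(2)=7; μ^(3)=-19/3; μ^(4)=-13; μ^(5)=-43

((0, 0, 0, 3); (1, 0, 0, 0); (1, 1, 1, 0); (0, 1, 1, 0); (0, 0, 1, 0))


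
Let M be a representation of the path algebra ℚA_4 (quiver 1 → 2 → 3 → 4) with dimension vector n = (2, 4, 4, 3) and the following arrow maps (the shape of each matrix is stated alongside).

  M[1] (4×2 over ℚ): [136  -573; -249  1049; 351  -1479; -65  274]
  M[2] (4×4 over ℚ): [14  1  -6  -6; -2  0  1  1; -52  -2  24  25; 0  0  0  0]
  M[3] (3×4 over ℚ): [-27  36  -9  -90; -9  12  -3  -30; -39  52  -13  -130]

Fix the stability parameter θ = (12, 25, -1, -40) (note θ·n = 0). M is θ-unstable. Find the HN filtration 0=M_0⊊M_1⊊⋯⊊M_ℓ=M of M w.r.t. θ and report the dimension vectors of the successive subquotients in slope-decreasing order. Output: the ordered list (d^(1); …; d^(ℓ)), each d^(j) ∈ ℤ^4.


Barcode: M ≅ I[1,3], I[1,4], I[2,2], I[2,3], I[3,3], I[4,4]^2. HN layers by μ_θ (4 steps, strictly decreasing):
  μ^(1)=25; μ^(2)=12; μ^(3)=-1; μ^(4)=-40

((0, 1, 0, 0); (1, 2, 2, 0); (1, 1, 2, 1); (0, 0, 0, 2))


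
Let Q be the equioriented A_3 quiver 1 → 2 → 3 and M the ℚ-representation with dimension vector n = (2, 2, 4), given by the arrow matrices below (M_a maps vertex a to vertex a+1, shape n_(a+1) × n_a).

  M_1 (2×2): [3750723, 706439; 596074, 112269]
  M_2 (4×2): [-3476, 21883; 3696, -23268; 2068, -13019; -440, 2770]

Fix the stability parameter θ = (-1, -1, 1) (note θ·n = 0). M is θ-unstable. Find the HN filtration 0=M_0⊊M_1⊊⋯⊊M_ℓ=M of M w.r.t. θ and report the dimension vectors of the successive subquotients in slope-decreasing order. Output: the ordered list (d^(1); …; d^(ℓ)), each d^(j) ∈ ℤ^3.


Barcode: M ≅ I[1,2], I[1,3], I[3,3]^3. HN layers by μ_θ (2 steps, strictly decreasing):
  μ^(1)=1; μ^(2)=-1

((0, 0, 4); (2, 2, 0))


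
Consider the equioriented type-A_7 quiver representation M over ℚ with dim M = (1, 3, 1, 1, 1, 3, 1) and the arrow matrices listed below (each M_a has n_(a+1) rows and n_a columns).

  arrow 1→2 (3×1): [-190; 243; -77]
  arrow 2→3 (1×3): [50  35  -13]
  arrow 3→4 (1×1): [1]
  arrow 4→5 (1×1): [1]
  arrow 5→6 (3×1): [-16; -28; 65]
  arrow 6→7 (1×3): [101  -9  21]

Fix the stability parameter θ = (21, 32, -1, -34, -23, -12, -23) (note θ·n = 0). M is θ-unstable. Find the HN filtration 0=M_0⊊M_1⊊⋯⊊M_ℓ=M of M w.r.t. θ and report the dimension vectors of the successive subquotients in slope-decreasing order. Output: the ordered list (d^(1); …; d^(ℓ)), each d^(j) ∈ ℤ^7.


Interval decomposition of M: I[1,7], I[2,2]^2, I[6,6]^2.
HN type (ℓ=3): μ^(1)=32; μ^(2)=-40/7; μ^(3)=-12

((0, 2, 0, 0, 0, 0, 0); (1, 1, 1, 1, 1, 1, 1); (0, 0, 0, 0, 0, 2, 0))


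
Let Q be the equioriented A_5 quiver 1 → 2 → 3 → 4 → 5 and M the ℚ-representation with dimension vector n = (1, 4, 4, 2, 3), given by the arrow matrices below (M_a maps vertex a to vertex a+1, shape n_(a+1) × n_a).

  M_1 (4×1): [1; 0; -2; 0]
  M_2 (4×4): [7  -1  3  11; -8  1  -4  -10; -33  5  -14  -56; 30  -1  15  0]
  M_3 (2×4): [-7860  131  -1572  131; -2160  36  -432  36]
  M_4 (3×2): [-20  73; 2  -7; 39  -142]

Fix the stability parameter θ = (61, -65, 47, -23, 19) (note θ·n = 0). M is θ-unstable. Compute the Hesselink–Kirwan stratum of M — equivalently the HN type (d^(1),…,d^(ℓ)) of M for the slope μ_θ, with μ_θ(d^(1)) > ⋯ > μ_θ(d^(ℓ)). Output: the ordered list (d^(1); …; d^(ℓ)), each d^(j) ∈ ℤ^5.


Barcode: M ≅ I[1,3], I[2,3]^2, I[2,5], I[4,5], I[5,5]. HN layers by μ_θ (6 steps, strictly decreasing):
  μ^(1)=47; μ^(2)=19; μ^(3)=12; μ^(4)=-2; μ^(5)=-23; μ^(6)=-65

((0, 0, 3, 0, 0); (0, 0, 0, 0, 3); (0, 0, 1, 1, 0); (1, 1, 0, 0, 0); (0, 0, 0, 1, 0); (0, 3, 0, 0, 0))


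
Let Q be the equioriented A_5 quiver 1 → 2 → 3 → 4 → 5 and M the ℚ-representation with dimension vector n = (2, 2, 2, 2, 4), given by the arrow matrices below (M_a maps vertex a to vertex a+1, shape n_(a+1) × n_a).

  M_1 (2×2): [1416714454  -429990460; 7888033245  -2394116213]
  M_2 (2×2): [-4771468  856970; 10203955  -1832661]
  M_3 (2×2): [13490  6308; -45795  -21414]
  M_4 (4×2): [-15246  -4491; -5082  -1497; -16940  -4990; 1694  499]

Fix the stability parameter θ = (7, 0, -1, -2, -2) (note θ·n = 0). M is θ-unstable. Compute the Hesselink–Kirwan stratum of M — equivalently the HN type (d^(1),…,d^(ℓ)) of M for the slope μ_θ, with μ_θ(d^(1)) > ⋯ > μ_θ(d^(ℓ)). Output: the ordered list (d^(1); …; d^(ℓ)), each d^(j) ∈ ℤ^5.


Barcode: M ≅ I[1,3], I[1,5], I[4,4], I[5,5]^3. HN layers by μ_θ (3 steps, strictly decreasing):
  μ^(1)=2; μ^(2)=2/5; μ^(3)=-2

((1, 1, 1, 0, 0); (1, 1, 1, 1, 1); (0, 0, 0, 1, 3))


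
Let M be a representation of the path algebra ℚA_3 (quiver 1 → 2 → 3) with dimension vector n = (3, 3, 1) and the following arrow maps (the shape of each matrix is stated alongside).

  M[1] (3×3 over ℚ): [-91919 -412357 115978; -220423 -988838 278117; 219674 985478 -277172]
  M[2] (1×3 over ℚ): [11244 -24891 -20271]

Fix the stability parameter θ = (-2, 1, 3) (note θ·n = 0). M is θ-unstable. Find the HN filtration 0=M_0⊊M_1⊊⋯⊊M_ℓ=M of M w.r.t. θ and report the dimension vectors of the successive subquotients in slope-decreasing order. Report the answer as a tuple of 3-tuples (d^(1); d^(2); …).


Barcode: M ≅ I[1,1], I[1,2], I[1,3], I[2,2]. HN layers by μ_θ (3 steps, strictly decreasing):
  μ^(1)=3; μ^(2)=1; μ^(3)=-2

((0, 0, 1); (0, 3, 0); (3, 0, 0))


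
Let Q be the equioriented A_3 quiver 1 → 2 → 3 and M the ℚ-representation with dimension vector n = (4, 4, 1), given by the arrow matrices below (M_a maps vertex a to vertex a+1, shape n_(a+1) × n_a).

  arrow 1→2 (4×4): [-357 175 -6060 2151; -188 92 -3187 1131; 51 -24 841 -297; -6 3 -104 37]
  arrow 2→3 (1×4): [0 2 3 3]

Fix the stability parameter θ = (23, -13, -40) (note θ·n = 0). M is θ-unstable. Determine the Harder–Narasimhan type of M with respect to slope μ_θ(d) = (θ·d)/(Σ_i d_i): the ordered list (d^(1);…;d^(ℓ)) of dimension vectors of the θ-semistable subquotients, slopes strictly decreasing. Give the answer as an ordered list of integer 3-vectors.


Barcode: M ≅ I[1,2]^3, I[1,3]. HN layers by μ_θ (2 steps, strictly decreasing):
  μ^(1)=5; μ^(2)=-10

((3, 3, 0); (1, 1, 1))


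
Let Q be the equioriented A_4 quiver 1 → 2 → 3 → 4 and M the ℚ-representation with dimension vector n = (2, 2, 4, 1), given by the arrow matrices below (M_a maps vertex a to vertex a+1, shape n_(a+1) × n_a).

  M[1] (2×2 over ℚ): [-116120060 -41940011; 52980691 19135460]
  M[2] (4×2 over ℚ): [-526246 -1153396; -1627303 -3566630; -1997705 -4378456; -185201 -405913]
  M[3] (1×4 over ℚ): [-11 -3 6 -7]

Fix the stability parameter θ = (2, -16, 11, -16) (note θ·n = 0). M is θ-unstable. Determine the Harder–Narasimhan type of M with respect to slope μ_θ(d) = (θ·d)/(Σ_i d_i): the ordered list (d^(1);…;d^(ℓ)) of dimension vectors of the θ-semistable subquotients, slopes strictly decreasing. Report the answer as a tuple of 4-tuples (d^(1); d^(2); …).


Interval decomposition of M: I[1,3], I[1,4], I[3,3]^2.
HN type (ℓ=3): μ^(1)=11; μ^(2)=-5/2; μ^(3)=-7

((0, 0, 3, 0); (0, 0, 1, 1); (2, 2, 0, 0))


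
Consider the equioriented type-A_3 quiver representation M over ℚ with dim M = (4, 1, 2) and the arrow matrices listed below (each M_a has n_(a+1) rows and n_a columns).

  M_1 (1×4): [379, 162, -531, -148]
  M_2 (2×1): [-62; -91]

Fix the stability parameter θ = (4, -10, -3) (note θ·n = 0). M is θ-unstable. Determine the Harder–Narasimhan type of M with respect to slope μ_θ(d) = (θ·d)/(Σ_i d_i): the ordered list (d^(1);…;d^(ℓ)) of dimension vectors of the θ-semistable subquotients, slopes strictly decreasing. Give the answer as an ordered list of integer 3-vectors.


Barcode: M ≅ I[1,1]^3, I[1,3], I[3,3]. HN layers by μ_θ (2 steps, strictly decreasing):
  μ^(1)=4; μ^(2)=-3

((3, 0, 0); (1, 1, 2))


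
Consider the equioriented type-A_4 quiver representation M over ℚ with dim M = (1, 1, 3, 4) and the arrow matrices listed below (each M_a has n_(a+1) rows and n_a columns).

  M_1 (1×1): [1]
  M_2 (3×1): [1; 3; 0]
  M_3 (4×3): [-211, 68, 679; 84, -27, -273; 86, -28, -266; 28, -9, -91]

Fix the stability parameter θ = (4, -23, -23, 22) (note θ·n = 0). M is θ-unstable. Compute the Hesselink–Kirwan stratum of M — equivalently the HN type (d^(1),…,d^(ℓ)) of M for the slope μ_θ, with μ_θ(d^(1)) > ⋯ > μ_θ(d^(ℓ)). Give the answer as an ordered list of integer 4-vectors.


Interval decomposition of M: I[1,4], I[3,3], I[3,4], I[4,4]^2.
HN type (ℓ=3): μ^(1)=22; μ^(2)=-14; μ^(3)=-23

((0, 0, 0, 4); (1, 1, 1, 0); (0, 0, 2, 0))


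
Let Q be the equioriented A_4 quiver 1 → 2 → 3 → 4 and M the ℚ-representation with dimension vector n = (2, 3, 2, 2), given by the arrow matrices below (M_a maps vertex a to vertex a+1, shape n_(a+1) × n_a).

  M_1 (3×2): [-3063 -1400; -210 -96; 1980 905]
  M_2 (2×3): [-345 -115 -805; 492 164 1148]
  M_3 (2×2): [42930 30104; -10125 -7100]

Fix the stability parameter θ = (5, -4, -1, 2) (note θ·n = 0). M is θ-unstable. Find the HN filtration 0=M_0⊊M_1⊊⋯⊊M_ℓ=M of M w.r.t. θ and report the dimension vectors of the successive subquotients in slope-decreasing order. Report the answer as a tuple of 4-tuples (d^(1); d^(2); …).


Interval decomposition of M: I[1,2], I[1,4], I[2,2], I[3,3], I[4,4].
HN type (ℓ=5): μ^(1)=2; μ^(2)=1/2; μ^(3)=0; μ^(4)=-1; μ^(5)=-4

((0, 0, 0, 2); (1, 1, 0, 0); (1, 1, 1, 0); (0, 0, 1, 0); (0, 1, 0, 0))


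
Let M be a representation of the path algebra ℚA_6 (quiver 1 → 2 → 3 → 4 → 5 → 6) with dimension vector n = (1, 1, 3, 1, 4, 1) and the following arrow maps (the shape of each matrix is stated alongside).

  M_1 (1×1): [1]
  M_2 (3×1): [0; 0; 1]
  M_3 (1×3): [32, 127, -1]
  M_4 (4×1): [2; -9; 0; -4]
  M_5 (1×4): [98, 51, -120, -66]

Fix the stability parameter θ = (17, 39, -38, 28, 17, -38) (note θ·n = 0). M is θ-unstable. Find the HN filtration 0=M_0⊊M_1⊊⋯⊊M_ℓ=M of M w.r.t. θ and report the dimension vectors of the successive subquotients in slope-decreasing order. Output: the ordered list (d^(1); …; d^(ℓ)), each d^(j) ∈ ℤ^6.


Barcode: M ≅ I[1,6], I[3,3]^2, I[5,5]^3. HN layers by μ_θ (3 steps, strictly decreasing):
  μ^(1)=17; μ^(2)=25/6; μ^(3)=-38

((0, 0, 0, 0, 3, 0); (1, 1, 1, 1, 1, 1); (0, 0, 2, 0, 0, 0))


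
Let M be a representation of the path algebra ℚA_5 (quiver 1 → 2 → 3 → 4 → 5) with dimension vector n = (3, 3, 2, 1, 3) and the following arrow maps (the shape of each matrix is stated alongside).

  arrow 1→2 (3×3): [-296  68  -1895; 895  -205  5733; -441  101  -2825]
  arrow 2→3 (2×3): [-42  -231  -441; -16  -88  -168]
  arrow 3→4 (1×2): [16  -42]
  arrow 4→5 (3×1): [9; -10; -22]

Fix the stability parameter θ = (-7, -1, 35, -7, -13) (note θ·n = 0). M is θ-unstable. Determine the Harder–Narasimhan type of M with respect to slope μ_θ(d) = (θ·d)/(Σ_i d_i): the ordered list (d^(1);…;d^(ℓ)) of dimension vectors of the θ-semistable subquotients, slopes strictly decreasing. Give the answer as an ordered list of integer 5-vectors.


Via rank(M_{q-1}∘⋯∘M_p): M ≅ I[1,2]^2, I[1,3], I[3,5], I[5,5]^2.
μ_θ-semistable layers: μ^(1)=35; μ^(2)=5; μ^(3)=-1; μ^(4)=-7; μ^(5)=-13

((0, 0, 1, 0, 0); (0, 0, 1, 1, 1); (0, 3, 0, 0, 0); (3, 0, 0, 0, 0); (0, 0, 0, 0, 2))
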